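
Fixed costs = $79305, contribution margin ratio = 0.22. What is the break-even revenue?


Formula: BER = Fixed Costs / Contribution Margin Ratio
BER = $79305 / 0.22
BER = $360477.27 (to the nearest cent)

$360477.27


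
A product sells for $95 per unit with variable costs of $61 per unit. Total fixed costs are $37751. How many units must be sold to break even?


Formula: BEQ = Fixed Costs / (Price - Variable Cost)
Contribution margin = $95 - $61 = $34/unit
BEQ = ceil($37751 / $34/unit) = ceil(1110.32) = 1111 units

1111 units


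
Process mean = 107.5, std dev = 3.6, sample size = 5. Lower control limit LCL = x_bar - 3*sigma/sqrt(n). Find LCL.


LCL = 107.5 - 3 * 3.6 / sqrt(5)

102.67


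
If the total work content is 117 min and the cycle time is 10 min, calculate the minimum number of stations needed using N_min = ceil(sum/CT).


Formula: N_min = ceil(Sum of Task Times / Cycle Time)
N_min = ceil(117 min / 10 min) = ceil(11.7)
N_min = 12 stations

12


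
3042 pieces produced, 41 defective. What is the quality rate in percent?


Formula: Quality Rate = Good Pieces / Total Pieces * 100
Good pieces = 3042 - 41 = 3001
QR = 3001 / 3042 * 100 = 98.7%

98.7%


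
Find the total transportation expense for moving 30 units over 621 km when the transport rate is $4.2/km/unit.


TC = dist * cost * units = 621 * 4.2 * 30 = $78246.00

$78246.00


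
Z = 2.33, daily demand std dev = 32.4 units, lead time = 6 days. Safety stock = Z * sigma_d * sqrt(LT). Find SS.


Formula: SS = z * sigma_d * sqrt(LT)
sqrt(LT) = sqrt(6) = 2.4495
SS = 2.33 * 32.4 * 2.4495
SS = 184.9 units

184.9 units


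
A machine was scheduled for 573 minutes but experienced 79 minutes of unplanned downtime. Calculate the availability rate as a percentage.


Formula: Availability = (Planned Time - Downtime) / Planned Time * 100
Uptime = 573 - 79 = 494 min
Availability = 494 / 573 * 100 = 86.2%

86.2%


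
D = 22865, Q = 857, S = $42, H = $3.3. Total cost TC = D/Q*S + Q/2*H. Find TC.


TC = 22865/857 * 42 + 857/2 * 3.3

$2534.62


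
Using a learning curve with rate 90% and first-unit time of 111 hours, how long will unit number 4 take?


Formula: T_n = T_1 * (learning_rate)^(log2(n)) where learning_rate = rate/100
Doublings = log2(4) = 2
T_n = 111 * 0.9^2
T_n = 111 * 0.81 = 89.9 hours

89.9 hours


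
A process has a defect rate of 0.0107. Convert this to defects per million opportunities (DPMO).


DPMO = defect_rate * 1000000 = 0.0107 * 1000000

10700


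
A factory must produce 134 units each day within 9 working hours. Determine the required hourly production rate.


Formula: Production Rate = Daily Demand / Available Hours
Rate = 134 units/day / 9 hours/day
Rate = 14.9 units/hour

14.9 units/hour


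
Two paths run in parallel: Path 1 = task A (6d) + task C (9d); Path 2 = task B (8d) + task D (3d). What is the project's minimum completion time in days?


Path 1 = 6 + 9 = 15 days
Path 2 = 8 + 3 = 11 days
Duration = max(15, 11) = 15 days

15 days


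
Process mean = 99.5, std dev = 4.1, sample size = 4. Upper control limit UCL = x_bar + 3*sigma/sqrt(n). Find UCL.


UCL = 99.5 + 3 * 4.1 / sqrt(4)

105.65


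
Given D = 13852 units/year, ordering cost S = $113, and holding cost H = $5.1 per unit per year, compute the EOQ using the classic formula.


Formula: EOQ = sqrt(2 * D * S / H)
Numerator: 2 * 13852 * 113 = 3130552
2DS/H = 3130552 / 5.1 = 613833.7
EOQ = sqrt(613833.7) = 783.5 units

783.5 units


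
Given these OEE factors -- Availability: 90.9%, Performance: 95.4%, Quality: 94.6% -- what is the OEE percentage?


Formula: OEE = Availability * Performance * Quality / 10000
A * P = 90.9% * 95.4% / 100 = 86.72%
OEE = 86.72% * 94.6% / 100 = 82.0%

82.0%


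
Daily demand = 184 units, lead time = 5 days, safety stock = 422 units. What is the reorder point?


Formula: ROP = (Daily Demand * Lead Time) + Safety Stock
Demand during lead time = 184 * 5 = 920 units
ROP = 920 + 422 = 1342 units

1342 units


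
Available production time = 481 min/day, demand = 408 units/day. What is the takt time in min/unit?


Formula: Takt Time = Available Production Time / Customer Demand
Takt = 481 min/day / 408 units/day
Takt = 1.18 min/unit

1.18 min/unit


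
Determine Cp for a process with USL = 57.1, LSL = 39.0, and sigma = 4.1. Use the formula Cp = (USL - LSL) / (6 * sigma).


Cp = (57.1 - 39.0) / (6 * 4.1)

0.74


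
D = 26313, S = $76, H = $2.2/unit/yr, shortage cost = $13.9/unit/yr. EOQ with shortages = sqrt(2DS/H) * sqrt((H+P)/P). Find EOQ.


Formula: EOQ* = sqrt(2DS/H) * sqrt((H+P)/P)
Base EOQ = sqrt(2*26313*76/2.2) = 1348.33 units
Correction = sqrt((2.2+13.9)/13.9) = 1.07623
EOQ* = 1348.33 * 1.07623 = 1451.1 units

1451.1 units


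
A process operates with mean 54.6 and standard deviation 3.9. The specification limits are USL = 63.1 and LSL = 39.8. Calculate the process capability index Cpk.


Cpu = (63.1 - 54.6) / (3 * 3.9) = 0.73
Cpl = (54.6 - 39.8) / (3 * 3.9) = 1.26
Cpk = min(0.73, 1.26) = 0.73

0.73


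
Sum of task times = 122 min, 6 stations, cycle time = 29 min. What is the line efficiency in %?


Formula: Efficiency = Sum of Task Times / (N_stations * CT) * 100
Total station capacity = 6 stations * 29 min = 174 min
Efficiency = 122 / 174 * 100 = 70.1%

70.1%


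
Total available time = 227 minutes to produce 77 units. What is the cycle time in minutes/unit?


Formula: CT = Available Time / Number of Units
CT = 227 min / 77 units
CT = 2.95 min/unit

2.95 min/unit


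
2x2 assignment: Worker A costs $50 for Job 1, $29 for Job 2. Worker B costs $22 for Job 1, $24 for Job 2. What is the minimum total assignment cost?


Option 1: A->1 + B->2 = $50 + $24 = $74
Option 2: A->2 + B->1 = $29 + $22 = $51
Min cost = min($74, $51) = $51

$51


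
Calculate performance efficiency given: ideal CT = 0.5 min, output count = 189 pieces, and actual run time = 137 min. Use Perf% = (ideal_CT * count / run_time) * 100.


Formula: Performance = (Ideal CT * Total Count) / Run Time * 100
Ideal output time = 0.5 * 189 = 94.5 min
Performance = 94.5 / 137 * 100 = 69.0%

69.0%


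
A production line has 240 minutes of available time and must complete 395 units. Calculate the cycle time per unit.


Formula: CT = Available Time / Number of Units
CT = 240 min / 395 units
CT = 0.61 min/unit

0.61 min/unit


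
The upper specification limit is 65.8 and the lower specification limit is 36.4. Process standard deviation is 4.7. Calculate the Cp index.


Cp = (65.8 - 36.4) / (6 * 4.7)

1.04


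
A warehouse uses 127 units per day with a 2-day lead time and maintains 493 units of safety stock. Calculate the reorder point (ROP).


Formula: ROP = (Daily Demand * Lead Time) + Safety Stock
Demand during lead time = 127 * 2 = 254 units
ROP = 254 + 493 = 747 units

747 units


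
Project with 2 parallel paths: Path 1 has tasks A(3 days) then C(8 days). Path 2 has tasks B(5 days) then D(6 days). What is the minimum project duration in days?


Path 1 = 3 + 8 = 11 days
Path 2 = 5 + 6 = 11 days
Duration = max(11, 11) = 11 days

11 days


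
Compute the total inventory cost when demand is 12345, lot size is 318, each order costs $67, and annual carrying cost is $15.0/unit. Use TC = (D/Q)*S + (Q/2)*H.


TC = 12345/318 * 67 + 318/2 * 15.0

$4985.99


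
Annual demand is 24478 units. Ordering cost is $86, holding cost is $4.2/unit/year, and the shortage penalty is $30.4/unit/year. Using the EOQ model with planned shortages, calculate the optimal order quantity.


Formula: EOQ* = sqrt(2DS/H) * sqrt((H+P)/P)
Base EOQ = sqrt(2*24478*86/4.2) = 1001.22 units
Correction = sqrt((4.2+30.4)/30.4) = 1.06684
EOQ* = 1001.22 * 1.06684 = 1068.1 units

1068.1 units


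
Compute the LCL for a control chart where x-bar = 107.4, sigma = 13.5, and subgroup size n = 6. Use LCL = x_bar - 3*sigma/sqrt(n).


LCL = 107.4 - 3 * 13.5 / sqrt(6)

90.87


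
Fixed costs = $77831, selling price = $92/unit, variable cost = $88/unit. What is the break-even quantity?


Formula: BEQ = Fixed Costs / (Price - Variable Cost)
Contribution margin = $92 - $88 = $4/unit
BEQ = ceil($77831 / $4/unit) = ceil(19457.75) = 19458 units

19458 units


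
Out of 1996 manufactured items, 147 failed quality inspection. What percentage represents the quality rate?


Formula: Quality Rate = Good Pieces / Total Pieces * 100
Good pieces = 1996 - 147 = 1849
QR = 1849 / 1996 * 100 = 92.6%

92.6%


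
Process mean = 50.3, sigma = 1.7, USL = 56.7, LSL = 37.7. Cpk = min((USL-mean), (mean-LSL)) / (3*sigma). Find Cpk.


Cpu = (56.7 - 50.3) / (3 * 1.7) = 1.25
Cpl = (50.3 - 37.7) / (3 * 1.7) = 2.47
Cpk = min(1.25, 2.47) = 1.25

1.25


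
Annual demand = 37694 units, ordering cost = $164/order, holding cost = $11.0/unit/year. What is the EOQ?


Formula: EOQ = sqrt(2 * D * S / H)
Numerator: 2 * 37694 * 164 = 12363632
2DS/H = 12363632 / 11.0 = 1123966.5
EOQ = sqrt(1123966.5) = 1060.2 units

1060.2 units


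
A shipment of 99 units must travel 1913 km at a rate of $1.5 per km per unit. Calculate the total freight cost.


TC = dist * cost * units = 1913 * 1.5 * 99 = $284080.50

$284080.50


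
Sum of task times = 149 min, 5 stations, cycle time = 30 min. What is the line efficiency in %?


Formula: Efficiency = Sum of Task Times / (N_stations * CT) * 100
Total station capacity = 5 stations * 30 min = 150 min
Efficiency = 149 / 150 * 100 = 99.3%

99.3%


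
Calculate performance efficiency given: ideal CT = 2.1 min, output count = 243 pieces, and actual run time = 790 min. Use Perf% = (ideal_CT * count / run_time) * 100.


Formula: Performance = (Ideal CT * Total Count) / Run Time * 100
Ideal output time = 2.1 * 243 = 510.3 min
Performance = 510.3 / 790 * 100 = 64.6%

64.6%


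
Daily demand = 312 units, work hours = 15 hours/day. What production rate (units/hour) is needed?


Formula: Production Rate = Daily Demand / Available Hours
Rate = 312 units/day / 15 hours/day
Rate = 20.8 units/hour

20.8 units/hour


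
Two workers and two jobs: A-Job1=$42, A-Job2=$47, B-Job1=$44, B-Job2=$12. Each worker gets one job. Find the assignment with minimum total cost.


Option 1: A->1 + B->2 = $42 + $12 = $54
Option 2: A->2 + B->1 = $47 + $44 = $91
Min cost = min($54, $91) = $54

$54


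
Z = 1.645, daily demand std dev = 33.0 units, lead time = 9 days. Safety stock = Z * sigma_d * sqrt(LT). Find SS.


Formula: SS = z * sigma_d * sqrt(LT)
sqrt(LT) = sqrt(9) = 3.0
SS = 1.645 * 33.0 * 3.0
SS = 162.9 units

162.9 units


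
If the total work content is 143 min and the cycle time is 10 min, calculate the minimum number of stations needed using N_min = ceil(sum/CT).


Formula: N_min = ceil(Sum of Task Times / Cycle Time)
N_min = ceil(143 min / 10 min) = ceil(14.3)
N_min = 15 stations

15


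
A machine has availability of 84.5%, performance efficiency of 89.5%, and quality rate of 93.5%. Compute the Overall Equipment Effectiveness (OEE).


Formula: OEE = Availability * Performance * Quality / 10000
A * P = 84.5% * 89.5% / 100 = 75.63%
OEE = 75.63% * 93.5% / 100 = 70.7%

70.7%


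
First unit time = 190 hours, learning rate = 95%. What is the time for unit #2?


Formula: T_n = T_1 * (learning_rate)^(log2(n)) where learning_rate = rate/100
Doublings = log2(2) = 1
T_n = 190 * 0.95^1
T_n = 190 * 0.95 = 180.5 hours

180.5 hours


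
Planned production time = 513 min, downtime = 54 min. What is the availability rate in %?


Formula: Availability = (Planned Time - Downtime) / Planned Time * 100
Uptime = 513 - 54 = 459 min
Availability = 459 / 513 * 100 = 89.5%

89.5%


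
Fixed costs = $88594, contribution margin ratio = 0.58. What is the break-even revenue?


Formula: BER = Fixed Costs / Contribution Margin Ratio
BER = $88594 / 0.58
BER = $152748.28 (to the nearest cent)

$152748.28


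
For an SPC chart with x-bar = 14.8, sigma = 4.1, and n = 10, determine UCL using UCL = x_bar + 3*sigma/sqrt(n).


UCL = 14.8 + 3 * 4.1 / sqrt(10)

18.69


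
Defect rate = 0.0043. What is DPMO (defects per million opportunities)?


DPMO = defect_rate * 1000000 = 0.0043 * 1000000

4300


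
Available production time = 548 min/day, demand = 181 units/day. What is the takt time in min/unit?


Formula: Takt Time = Available Production Time / Customer Demand
Takt = 548 min/day / 181 units/day
Takt = 3.03 min/unit

3.03 min/unit


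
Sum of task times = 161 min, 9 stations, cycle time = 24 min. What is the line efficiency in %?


Formula: Efficiency = Sum of Task Times / (N_stations * CT) * 100
Total station capacity = 9 stations * 24 min = 216 min
Efficiency = 161 / 216 * 100 = 74.5%

74.5%


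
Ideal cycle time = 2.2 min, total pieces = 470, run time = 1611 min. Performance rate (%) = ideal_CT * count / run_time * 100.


Formula: Performance = (Ideal CT * Total Count) / Run Time * 100
Ideal output time = 2.2 * 470 = 1034.0 min
Performance = 1034.0 / 1611 * 100 = 64.2%

64.2%


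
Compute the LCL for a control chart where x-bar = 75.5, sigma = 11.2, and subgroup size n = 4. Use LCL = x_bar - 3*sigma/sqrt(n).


LCL = 75.5 - 3 * 11.2 / sqrt(4)

58.7


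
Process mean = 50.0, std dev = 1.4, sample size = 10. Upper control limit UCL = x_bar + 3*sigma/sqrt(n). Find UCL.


UCL = 50.0 + 3 * 1.4 / sqrt(10)

51.33


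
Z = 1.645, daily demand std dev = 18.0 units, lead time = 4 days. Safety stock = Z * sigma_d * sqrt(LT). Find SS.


Formula: SS = z * sigma_d * sqrt(LT)
sqrt(LT) = sqrt(4) = 2.0
SS = 1.645 * 18.0 * 2.0
SS = 59.2 units

59.2 units


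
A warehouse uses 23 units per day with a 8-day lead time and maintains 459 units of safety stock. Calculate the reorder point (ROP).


Formula: ROP = (Daily Demand * Lead Time) + Safety Stock
Demand during lead time = 23 * 8 = 184 units
ROP = 184 + 459 = 643 units

643 units


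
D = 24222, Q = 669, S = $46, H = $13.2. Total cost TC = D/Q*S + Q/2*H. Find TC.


TC = 24222/669 * 46 + 669/2 * 13.2

$6080.89


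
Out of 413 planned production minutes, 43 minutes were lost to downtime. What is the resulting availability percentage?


Formula: Availability = (Planned Time - Downtime) / Planned Time * 100
Uptime = 413 - 43 = 370 min
Availability = 370 / 413 * 100 = 89.6%

89.6%


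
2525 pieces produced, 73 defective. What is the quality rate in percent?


Formula: Quality Rate = Good Pieces / Total Pieces * 100
Good pieces = 2525 - 73 = 2452
QR = 2452 / 2525 * 100 = 97.1%

97.1%


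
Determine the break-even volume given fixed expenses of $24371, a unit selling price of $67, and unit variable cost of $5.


Formula: BEQ = Fixed Costs / (Price - Variable Cost)
Contribution margin = $67 - $5 = $62/unit
BEQ = ceil($24371 / $62/unit) = ceil(393.08) = 394 units

394 units


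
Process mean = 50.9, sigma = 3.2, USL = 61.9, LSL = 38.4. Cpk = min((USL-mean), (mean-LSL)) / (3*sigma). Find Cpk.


Cpu = (61.9 - 50.9) / (3 * 3.2) = 1.15
Cpl = (50.9 - 38.4) / (3 * 3.2) = 1.3
Cpk = min(1.15, 1.3) = 1.15

1.15


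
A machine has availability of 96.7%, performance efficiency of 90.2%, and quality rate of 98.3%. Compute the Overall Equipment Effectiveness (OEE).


Formula: OEE = Availability * Performance * Quality / 10000
A * P = 96.7% * 90.2% / 100 = 87.22%
OEE = 87.22% * 98.3% / 100 = 85.7%

85.7%


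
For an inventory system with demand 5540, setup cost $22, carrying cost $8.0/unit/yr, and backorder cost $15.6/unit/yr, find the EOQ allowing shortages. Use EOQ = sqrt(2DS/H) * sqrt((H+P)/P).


Formula: EOQ* = sqrt(2DS/H) * sqrt((H+P)/P)
Base EOQ = sqrt(2*5540*22/8.0) = 174.56 units
Correction = sqrt((8.0+15.6)/15.6) = 1.22997
EOQ* = 174.56 * 1.22997 = 214.7 units

214.7 units


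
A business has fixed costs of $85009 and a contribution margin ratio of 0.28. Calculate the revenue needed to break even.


Formula: BER = Fixed Costs / Contribution Margin Ratio
BER = $85009 / 0.28
BER = $303603.57 (to the nearest cent)

$303603.57


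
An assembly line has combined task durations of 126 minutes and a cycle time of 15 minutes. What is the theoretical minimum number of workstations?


Formula: N_min = ceil(Sum of Task Times / Cycle Time)
N_min = ceil(126 min / 15 min) = ceil(8.4)
N_min = 9 stations

9


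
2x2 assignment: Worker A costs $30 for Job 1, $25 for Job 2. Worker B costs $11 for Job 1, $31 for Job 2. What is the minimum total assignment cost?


Option 1: A->1 + B->2 = $30 + $31 = $61
Option 2: A->2 + B->1 = $25 + $11 = $36
Min cost = min($61, $36) = $36

$36


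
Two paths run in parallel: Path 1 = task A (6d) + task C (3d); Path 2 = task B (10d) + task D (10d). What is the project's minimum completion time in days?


Path 1 = 6 + 3 = 9 days
Path 2 = 10 + 10 = 20 days
Duration = max(9, 20) = 20 days

20 days


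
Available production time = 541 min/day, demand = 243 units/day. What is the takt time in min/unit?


Formula: Takt Time = Available Production Time / Customer Demand
Takt = 541 min/day / 243 units/day
Takt = 2.23 min/unit

2.23 min/unit


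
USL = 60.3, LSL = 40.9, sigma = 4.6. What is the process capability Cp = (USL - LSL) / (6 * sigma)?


Cp = (60.3 - 40.9) / (6 * 4.6)

0.7


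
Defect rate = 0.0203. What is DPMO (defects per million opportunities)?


DPMO = defect_rate * 1000000 = 0.0203 * 1000000

20300


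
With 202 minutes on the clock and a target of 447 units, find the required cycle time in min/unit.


Formula: CT = Available Time / Number of Units
CT = 202 min / 447 units
CT = 0.45 min/unit

0.45 min/unit


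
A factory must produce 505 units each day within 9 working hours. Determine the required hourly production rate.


Formula: Production Rate = Daily Demand / Available Hours
Rate = 505 units/day / 9 hours/day
Rate = 56.1 units/hour

56.1 units/hour


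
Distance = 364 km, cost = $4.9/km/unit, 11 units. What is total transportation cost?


TC = dist * cost * units = 364 * 4.9 * 11 = $19619.60

$19619.60


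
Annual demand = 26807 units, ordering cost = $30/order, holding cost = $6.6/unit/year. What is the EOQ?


Formula: EOQ = sqrt(2 * D * S / H)
Numerator: 2 * 26807 * 30 = 1608420
2DS/H = 1608420 / 6.6 = 243700.0
EOQ = sqrt(243700.0) = 493.7 units

493.7 units


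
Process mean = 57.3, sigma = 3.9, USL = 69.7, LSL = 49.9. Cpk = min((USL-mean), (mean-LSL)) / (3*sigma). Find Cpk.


Cpu = (69.7 - 57.3) / (3 * 3.9) = 1.06
Cpl = (57.3 - 49.9) / (3 * 3.9) = 0.63
Cpk = min(1.06, 0.63) = 0.63

0.63


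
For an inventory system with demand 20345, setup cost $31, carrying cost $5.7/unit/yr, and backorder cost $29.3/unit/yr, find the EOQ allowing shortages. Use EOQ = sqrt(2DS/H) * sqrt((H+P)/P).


Formula: EOQ* = sqrt(2DS/H) * sqrt((H+P)/P)
Base EOQ = sqrt(2*20345*31/5.7) = 470.42 units
Correction = sqrt((5.7+29.3)/29.3) = 1.09295
EOQ* = 470.42 * 1.09295 = 514.1 units

514.1 units


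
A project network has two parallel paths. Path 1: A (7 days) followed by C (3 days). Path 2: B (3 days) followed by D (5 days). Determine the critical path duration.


Path 1 = 7 + 3 = 10 days
Path 2 = 3 + 5 = 8 days
Duration = max(10, 8) = 10 days

10 days


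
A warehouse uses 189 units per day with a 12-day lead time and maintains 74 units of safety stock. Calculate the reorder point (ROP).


Formula: ROP = (Daily Demand * Lead Time) + Safety Stock
Demand during lead time = 189 * 12 = 2268 units
ROP = 2268 + 74 = 2342 units

2342 units


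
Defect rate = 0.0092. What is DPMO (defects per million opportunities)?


DPMO = defect_rate * 1000000 = 0.0092 * 1000000

9200


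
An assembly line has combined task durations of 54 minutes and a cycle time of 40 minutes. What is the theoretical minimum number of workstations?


Formula: N_min = ceil(Sum of Task Times / Cycle Time)
N_min = ceil(54 min / 40 min) = ceil(1.35)
N_min = 2 stations

2


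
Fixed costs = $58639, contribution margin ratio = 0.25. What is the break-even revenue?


Formula: BER = Fixed Costs / Contribution Margin Ratio
BER = $58639 / 0.25
BER = $234556.00 (to the nearest cent)

$234556.00


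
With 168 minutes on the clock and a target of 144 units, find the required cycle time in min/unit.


Formula: CT = Available Time / Number of Units
CT = 168 min / 144 units
CT = 1.17 min/unit

1.17 min/unit


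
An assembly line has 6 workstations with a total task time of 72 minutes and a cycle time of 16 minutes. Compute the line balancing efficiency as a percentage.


Formula: Efficiency = Sum of Task Times / (N_stations * CT) * 100
Total station capacity = 6 stations * 16 min = 96 min
Efficiency = 72 / 96 * 100 = 75.0%

75.0%


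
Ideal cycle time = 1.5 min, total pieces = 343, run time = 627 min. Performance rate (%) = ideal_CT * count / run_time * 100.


Formula: Performance = (Ideal CT * Total Count) / Run Time * 100
Ideal output time = 1.5 * 343 = 514.5 min
Performance = 514.5 / 627 * 100 = 82.1%

82.1%


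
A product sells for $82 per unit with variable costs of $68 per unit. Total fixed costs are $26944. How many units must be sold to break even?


Formula: BEQ = Fixed Costs / (Price - Variable Cost)
Contribution margin = $82 - $68 = $14/unit
BEQ = ceil($26944 / $14/unit) = ceil(1924.57) = 1925 units

1925 units


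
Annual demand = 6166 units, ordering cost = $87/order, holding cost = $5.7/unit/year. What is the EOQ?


Formula: EOQ = sqrt(2 * D * S / H)
Numerator: 2 * 6166 * 87 = 1072884
2DS/H = 1072884 / 5.7 = 188225.3
EOQ = sqrt(188225.3) = 433.8 units

433.8 units


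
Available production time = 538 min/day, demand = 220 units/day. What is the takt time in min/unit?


Formula: Takt Time = Available Production Time / Customer Demand
Takt = 538 min/day / 220 units/day
Takt = 2.45 min/unit

2.45 min/unit


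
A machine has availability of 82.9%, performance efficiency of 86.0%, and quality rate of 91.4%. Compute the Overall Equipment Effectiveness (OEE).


Formula: OEE = Availability * Performance * Quality / 10000
A * P = 82.9% * 86.0% / 100 = 71.29%
OEE = 71.29% * 91.4% / 100 = 65.2%

65.2%


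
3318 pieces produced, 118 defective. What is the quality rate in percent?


Formula: Quality Rate = Good Pieces / Total Pieces * 100
Good pieces = 3318 - 118 = 3200
QR = 3200 / 3318 * 100 = 96.4%

96.4%


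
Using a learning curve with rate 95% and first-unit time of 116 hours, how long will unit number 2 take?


Formula: T_n = T_1 * (learning_rate)^(log2(n)) where learning_rate = rate/100
Doublings = log2(2) = 1
T_n = 116 * 0.95^1
T_n = 116 * 0.95 = 110.2 hours

110.2 hours


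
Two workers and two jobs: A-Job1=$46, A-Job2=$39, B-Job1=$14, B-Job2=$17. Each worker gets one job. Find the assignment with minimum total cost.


Option 1: A->1 + B->2 = $46 + $17 = $63
Option 2: A->2 + B->1 = $39 + $14 = $53
Min cost = min($63, $53) = $53

$53


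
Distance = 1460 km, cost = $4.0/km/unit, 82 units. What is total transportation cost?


TC = dist * cost * units = 1460 * 4.0 * 82 = $478880.00

$478880.00


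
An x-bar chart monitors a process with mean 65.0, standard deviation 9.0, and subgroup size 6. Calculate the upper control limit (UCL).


UCL = 65.0 + 3 * 9.0 / sqrt(6)

76.02


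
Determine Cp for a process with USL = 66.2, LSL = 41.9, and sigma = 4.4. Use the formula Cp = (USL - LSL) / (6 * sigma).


Cp = (66.2 - 41.9) / (6 * 4.4)

0.92


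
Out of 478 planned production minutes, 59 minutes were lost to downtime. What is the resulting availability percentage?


Formula: Availability = (Planned Time - Downtime) / Planned Time * 100
Uptime = 478 - 59 = 419 min
Availability = 419 / 478 * 100 = 87.7%

87.7%


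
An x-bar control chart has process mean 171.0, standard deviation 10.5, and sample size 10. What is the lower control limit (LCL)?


LCL = 171.0 - 3 * 10.5 / sqrt(10)

161.04


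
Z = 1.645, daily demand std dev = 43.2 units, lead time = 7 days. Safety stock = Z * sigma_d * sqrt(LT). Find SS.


Formula: SS = z * sigma_d * sqrt(LT)
sqrt(LT) = sqrt(7) = 2.6458
SS = 1.645 * 43.2 * 2.6458
SS = 188.0 units

188.0 units


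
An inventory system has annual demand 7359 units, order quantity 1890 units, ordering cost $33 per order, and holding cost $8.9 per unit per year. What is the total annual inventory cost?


TC = 7359/1890 * 33 + 1890/2 * 8.9

$8538.99


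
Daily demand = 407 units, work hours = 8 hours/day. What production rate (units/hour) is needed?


Formula: Production Rate = Daily Demand / Available Hours
Rate = 407 units/day / 8 hours/day
Rate = 50.9 units/hour

50.9 units/hour


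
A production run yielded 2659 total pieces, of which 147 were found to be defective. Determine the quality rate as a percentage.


Formula: Quality Rate = Good Pieces / Total Pieces * 100
Good pieces = 2659 - 147 = 2512
QR = 2512 / 2659 * 100 = 94.5%

94.5%


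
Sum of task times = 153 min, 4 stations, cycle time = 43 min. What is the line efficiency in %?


Formula: Efficiency = Sum of Task Times / (N_stations * CT) * 100
Total station capacity = 4 stations * 43 min = 172 min
Efficiency = 153 / 172 * 100 = 89.0%

89.0%


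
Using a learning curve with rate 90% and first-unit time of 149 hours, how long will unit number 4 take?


Formula: T_n = T_1 * (learning_rate)^(log2(n)) where learning_rate = rate/100
Doublings = log2(4) = 2
T_n = 149 * 0.9^2
T_n = 149 * 0.81 = 120.7 hours

120.7 hours


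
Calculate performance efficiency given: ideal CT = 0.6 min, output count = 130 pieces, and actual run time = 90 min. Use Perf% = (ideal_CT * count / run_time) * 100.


Formula: Performance = (Ideal CT * Total Count) / Run Time * 100
Ideal output time = 0.6 * 130 = 78.0 min
Performance = 78.0 / 90 * 100 = 86.7%

86.7%


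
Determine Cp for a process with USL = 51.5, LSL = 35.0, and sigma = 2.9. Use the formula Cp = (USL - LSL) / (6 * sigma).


Cp = (51.5 - 35.0) / (6 * 2.9)

0.95


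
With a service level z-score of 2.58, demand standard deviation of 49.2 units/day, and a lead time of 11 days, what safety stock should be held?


Formula: SS = z * sigma_d * sqrt(LT)
sqrt(LT) = sqrt(11) = 3.3166
SS = 2.58 * 49.2 * 3.3166
SS = 421.0 units

421.0 units


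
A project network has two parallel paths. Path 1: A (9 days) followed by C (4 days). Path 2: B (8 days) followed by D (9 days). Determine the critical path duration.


Path 1 = 9 + 4 = 13 days
Path 2 = 8 + 9 = 17 days
Duration = max(13, 17) = 17 days

17 days


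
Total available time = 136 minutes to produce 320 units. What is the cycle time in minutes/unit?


Formula: CT = Available Time / Number of Units
CT = 136 min / 320 units
CT = 0.43 min/unit

0.43 min/unit


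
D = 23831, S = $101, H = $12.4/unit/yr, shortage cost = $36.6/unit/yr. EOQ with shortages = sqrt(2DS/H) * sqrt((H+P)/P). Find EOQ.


Formula: EOQ* = sqrt(2DS/H) * sqrt((H+P)/P)
Base EOQ = sqrt(2*23831*101/12.4) = 623.07 units
Correction = sqrt((12.4+36.6)/36.6) = 1.15706
EOQ* = 623.07 * 1.15706 = 720.9 units

720.9 units


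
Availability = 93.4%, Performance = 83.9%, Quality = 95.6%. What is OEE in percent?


Formula: OEE = Availability * Performance * Quality / 10000
A * P = 93.4% * 83.9% / 100 = 78.36%
OEE = 78.36% * 95.6% / 100 = 74.9%

74.9%


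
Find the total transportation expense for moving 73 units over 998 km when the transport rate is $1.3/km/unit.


TC = dist * cost * units = 998 * 1.3 * 73 = $94710.20

$94710.20


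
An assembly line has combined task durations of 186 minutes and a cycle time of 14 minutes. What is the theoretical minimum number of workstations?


Formula: N_min = ceil(Sum of Task Times / Cycle Time)
N_min = ceil(186 min / 14 min) = ceil(13.2857)
N_min = 14 stations

14


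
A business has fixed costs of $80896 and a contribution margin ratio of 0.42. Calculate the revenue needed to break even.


Formula: BER = Fixed Costs / Contribution Margin Ratio
BER = $80896 / 0.42
BER = $192609.52 (to the nearest cent)

$192609.52


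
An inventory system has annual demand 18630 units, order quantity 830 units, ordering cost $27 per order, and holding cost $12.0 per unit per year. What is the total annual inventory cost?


TC = 18630/830 * 27 + 830/2 * 12.0

$5586.04


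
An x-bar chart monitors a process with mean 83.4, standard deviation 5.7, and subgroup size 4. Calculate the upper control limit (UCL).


UCL = 83.4 + 3 * 5.7 / sqrt(4)

91.95


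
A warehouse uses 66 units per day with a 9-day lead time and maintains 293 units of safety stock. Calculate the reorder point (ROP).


Formula: ROP = (Daily Demand * Lead Time) + Safety Stock
Demand during lead time = 66 * 9 = 594 units
ROP = 594 + 293 = 887 units

887 units


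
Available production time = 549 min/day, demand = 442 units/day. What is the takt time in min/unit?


Formula: Takt Time = Available Production Time / Customer Demand
Takt = 549 min/day / 442 units/day
Takt = 1.24 min/unit

1.24 min/unit


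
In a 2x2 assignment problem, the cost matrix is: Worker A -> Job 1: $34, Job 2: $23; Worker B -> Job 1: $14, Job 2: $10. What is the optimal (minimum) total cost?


Option 1: A->1 + B->2 = $34 + $10 = $44
Option 2: A->2 + B->1 = $23 + $14 = $37
Min cost = min($44, $37) = $37

$37


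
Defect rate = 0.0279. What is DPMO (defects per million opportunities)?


DPMO = defect_rate * 1000000 = 0.0279 * 1000000

27900


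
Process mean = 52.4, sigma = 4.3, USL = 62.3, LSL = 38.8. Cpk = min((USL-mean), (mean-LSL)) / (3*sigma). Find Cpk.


Cpu = (62.3 - 52.4) / (3 * 4.3) = 0.77
Cpl = (52.4 - 38.8) / (3 * 4.3) = 1.05
Cpk = min(0.77, 1.05) = 0.77

0.77


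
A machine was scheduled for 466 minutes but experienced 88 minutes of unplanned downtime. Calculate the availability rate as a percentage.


Formula: Availability = (Planned Time - Downtime) / Planned Time * 100
Uptime = 466 - 88 = 378 min
Availability = 378 / 466 * 100 = 81.1%

81.1%


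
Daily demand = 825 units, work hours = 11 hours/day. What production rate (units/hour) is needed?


Formula: Production Rate = Daily Demand / Available Hours
Rate = 825 units/day / 11 hours/day
Rate = 75.0 units/hour

75.0 units/hour


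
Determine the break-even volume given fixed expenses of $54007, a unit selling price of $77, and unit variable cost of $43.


Formula: BEQ = Fixed Costs / (Price - Variable Cost)
Contribution margin = $77 - $43 = $34/unit
BEQ = ceil($54007 / $34/unit) = ceil(1588.44) = 1589 units

1589 units


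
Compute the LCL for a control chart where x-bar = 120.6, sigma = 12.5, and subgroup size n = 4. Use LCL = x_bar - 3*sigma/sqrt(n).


LCL = 120.6 - 3 * 12.5 / sqrt(4)

101.85


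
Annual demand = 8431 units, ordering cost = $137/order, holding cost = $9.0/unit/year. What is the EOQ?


Formula: EOQ = sqrt(2 * D * S / H)
Numerator: 2 * 8431 * 137 = 2310094
2DS/H = 2310094 / 9.0 = 256677.1
EOQ = sqrt(256677.1) = 506.6 units

506.6 units


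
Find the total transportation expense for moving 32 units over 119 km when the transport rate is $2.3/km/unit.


TC = dist * cost * units = 119 * 2.3 * 32 = $8758.40

$8758.40


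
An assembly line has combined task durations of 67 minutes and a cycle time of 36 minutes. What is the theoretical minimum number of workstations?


Formula: N_min = ceil(Sum of Task Times / Cycle Time)
N_min = ceil(67 min / 36 min) = ceil(1.8611)
N_min = 2 stations

2


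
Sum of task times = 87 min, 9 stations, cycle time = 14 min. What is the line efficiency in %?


Formula: Efficiency = Sum of Task Times / (N_stations * CT) * 100
Total station capacity = 9 stations * 14 min = 126 min
Efficiency = 87 / 126 * 100 = 69.0%

69.0%


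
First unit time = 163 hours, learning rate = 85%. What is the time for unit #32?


Formula: T_n = T_1 * (learning_rate)^(log2(n)) where learning_rate = rate/100
Doublings = log2(32) = 5
T_n = 163 * 0.85^5
T_n = 163 * 0.4437 = 72.3 hours

72.3 hours


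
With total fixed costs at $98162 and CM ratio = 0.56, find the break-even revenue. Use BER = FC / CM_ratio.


Formula: BER = Fixed Costs / Contribution Margin Ratio
BER = $98162 / 0.56
BER = $175289.29 (to the nearest cent)

$175289.29


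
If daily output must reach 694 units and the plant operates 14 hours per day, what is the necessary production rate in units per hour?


Formula: Production Rate = Daily Demand / Available Hours
Rate = 694 units/day / 14 hours/day
Rate = 49.6 units/hour

49.6 units/hour


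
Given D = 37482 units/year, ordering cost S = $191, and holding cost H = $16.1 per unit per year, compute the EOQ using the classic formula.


Formula: EOQ = sqrt(2 * D * S / H)
Numerator: 2 * 37482 * 191 = 14318124
2DS/H = 14318124 / 16.1 = 889324.5
EOQ = sqrt(889324.5) = 943.0 units

943.0 units


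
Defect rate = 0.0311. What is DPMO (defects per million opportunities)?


DPMO = defect_rate * 1000000 = 0.0311 * 1000000

31100


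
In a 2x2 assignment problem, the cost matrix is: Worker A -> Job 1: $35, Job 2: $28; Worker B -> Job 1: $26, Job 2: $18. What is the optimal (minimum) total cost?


Option 1: A->1 + B->2 = $35 + $18 = $53
Option 2: A->2 + B->1 = $28 + $26 = $54
Min cost = min($53, $54) = $53

$53


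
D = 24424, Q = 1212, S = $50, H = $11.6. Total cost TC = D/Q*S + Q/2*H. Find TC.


TC = 24424/1212 * 50 + 1212/2 * 11.6

$8037.19


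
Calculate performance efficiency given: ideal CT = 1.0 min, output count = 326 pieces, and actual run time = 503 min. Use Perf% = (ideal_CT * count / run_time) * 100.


Formula: Performance = (Ideal CT * Total Count) / Run Time * 100
Ideal output time = 1.0 * 326 = 326.0 min
Performance = 326.0 / 503 * 100 = 64.8%

64.8%


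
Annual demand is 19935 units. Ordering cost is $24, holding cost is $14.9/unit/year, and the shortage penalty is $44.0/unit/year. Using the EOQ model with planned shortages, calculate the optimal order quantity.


Formula: EOQ* = sqrt(2DS/H) * sqrt((H+P)/P)
Base EOQ = sqrt(2*19935*24/14.9) = 253.42 units
Correction = sqrt((14.9+44.0)/44.0) = 1.15699
EOQ* = 253.42 * 1.15699 = 293.2 units

293.2 units


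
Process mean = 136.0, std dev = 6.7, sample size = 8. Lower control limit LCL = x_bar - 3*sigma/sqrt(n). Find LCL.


LCL = 136.0 - 3 * 6.7 / sqrt(8)

128.89


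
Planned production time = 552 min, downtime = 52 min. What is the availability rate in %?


Formula: Availability = (Planned Time - Downtime) / Planned Time * 100
Uptime = 552 - 52 = 500 min
Availability = 500 / 552 * 100 = 90.6%

90.6%


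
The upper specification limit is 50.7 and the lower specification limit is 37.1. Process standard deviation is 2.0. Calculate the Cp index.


Cp = (50.7 - 37.1) / (6 * 2.0)

1.13


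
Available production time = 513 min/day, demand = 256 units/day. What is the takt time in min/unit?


Formula: Takt Time = Available Production Time / Customer Demand
Takt = 513 min/day / 256 units/day
Takt = 2.0 min/unit

2.0 min/unit


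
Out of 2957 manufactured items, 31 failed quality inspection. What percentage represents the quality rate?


Formula: Quality Rate = Good Pieces / Total Pieces * 100
Good pieces = 2957 - 31 = 2926
QR = 2926 / 2957 * 100 = 99.0%

99.0%


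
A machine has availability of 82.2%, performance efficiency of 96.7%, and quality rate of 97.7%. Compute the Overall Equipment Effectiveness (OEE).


Formula: OEE = Availability * Performance * Quality / 10000
A * P = 82.2% * 96.7% / 100 = 79.49%
OEE = 79.49% * 97.7% / 100 = 77.7%

77.7%


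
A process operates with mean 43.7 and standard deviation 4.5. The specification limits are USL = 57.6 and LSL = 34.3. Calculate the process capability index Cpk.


Cpu = (57.6 - 43.7) / (3 * 4.5) = 1.03
Cpl = (43.7 - 34.3) / (3 * 4.5) = 0.7
Cpk = min(1.03, 0.7) = 0.7

0.7


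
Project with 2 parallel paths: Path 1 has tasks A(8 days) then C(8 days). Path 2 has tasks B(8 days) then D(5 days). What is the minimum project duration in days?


Path 1 = 8 + 8 = 16 days
Path 2 = 8 + 5 = 13 days
Duration = max(16, 13) = 16 days

16 days


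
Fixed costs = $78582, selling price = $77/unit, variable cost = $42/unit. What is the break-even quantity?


Formula: BEQ = Fixed Costs / (Price - Variable Cost)
Contribution margin = $77 - $42 = $35/unit
BEQ = ceil($78582 / $35/unit) = ceil(2245.2) = 2246 units

2246 units


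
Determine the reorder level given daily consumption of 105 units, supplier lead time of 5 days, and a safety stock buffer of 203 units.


Formula: ROP = (Daily Demand * Lead Time) + Safety Stock
Demand during lead time = 105 * 5 = 525 units
ROP = 525 + 203 = 728 units

728 units


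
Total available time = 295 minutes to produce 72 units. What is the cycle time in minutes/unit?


Formula: CT = Available Time / Number of Units
CT = 295 min / 72 units
CT = 4.1 min/unit

4.1 min/unit


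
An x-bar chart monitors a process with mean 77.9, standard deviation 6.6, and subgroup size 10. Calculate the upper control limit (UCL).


UCL = 77.9 + 3 * 6.6 / sqrt(10)

84.16


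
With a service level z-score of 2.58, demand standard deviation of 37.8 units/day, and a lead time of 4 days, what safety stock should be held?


Formula: SS = z * sigma_d * sqrt(LT)
sqrt(LT) = sqrt(4) = 2.0
SS = 2.58 * 37.8 * 2.0
SS = 195.0 units

195.0 units


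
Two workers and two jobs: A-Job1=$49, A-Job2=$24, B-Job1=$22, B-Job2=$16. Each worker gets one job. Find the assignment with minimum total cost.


Option 1: A->1 + B->2 = $49 + $16 = $65
Option 2: A->2 + B->1 = $24 + $22 = $46
Min cost = min($65, $46) = $46

$46


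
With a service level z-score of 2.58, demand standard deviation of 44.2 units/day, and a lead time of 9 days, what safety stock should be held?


Formula: SS = z * sigma_d * sqrt(LT)
sqrt(LT) = sqrt(9) = 3.0
SS = 2.58 * 44.2 * 3.0
SS = 342.1 units

342.1 units


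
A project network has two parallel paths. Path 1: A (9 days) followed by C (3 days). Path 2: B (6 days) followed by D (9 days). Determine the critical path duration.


Path 1 = 9 + 3 = 12 days
Path 2 = 6 + 9 = 15 days
Duration = max(12, 15) = 15 days

15 days


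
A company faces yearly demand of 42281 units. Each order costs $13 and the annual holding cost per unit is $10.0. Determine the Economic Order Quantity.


Formula: EOQ = sqrt(2 * D * S / H)
Numerator: 2 * 42281 * 13 = 1099306
2DS/H = 1099306 / 10.0 = 109930.6
EOQ = sqrt(109930.6) = 331.6 units

331.6 units


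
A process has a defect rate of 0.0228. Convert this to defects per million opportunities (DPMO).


DPMO = defect_rate * 1000000 = 0.0228 * 1000000

22800


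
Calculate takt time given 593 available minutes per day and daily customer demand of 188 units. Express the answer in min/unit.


Formula: Takt Time = Available Production Time / Customer Demand
Takt = 593 min/day / 188 units/day
Takt = 3.15 min/unit

3.15 min/unit


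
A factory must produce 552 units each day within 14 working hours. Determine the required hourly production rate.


Formula: Production Rate = Daily Demand / Available Hours
Rate = 552 units/day / 14 hours/day
Rate = 39.4 units/hour

39.4 units/hour


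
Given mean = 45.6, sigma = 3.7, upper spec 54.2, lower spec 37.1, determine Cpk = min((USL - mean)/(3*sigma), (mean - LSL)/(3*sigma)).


Cpu = (54.2 - 45.6) / (3 * 3.7) = 0.77
Cpl = (45.6 - 37.1) / (3 * 3.7) = 0.77
Cpk = min(0.77, 0.77) = 0.77

0.77


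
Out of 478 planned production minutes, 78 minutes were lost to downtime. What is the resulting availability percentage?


Formula: Availability = (Planned Time - Downtime) / Planned Time * 100
Uptime = 478 - 78 = 400 min
Availability = 400 / 478 * 100 = 83.7%

83.7%


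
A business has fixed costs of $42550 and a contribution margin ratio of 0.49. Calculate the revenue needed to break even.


Formula: BER = Fixed Costs / Contribution Margin Ratio
BER = $42550 / 0.49
BER = $86836.73 (to the nearest cent)

$86836.73
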